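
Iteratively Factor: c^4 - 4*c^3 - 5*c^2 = (c + 1)*(c^3 - 5*c^2) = c*(c + 1)*(c^2 - 5*c) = c*(c - 5)*(c + 1)*(c)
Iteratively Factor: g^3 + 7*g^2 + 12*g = (g + 4)*(g^2 + 3*g) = g*(g + 4)*(g + 3)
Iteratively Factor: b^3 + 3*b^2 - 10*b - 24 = (b + 4)*(b^2 - b - 6) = (b + 2)*(b + 4)*(b - 3)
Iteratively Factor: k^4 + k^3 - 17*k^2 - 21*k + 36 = (k + 3)*(k^3 - 2*k^2 - 11*k + 12) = (k - 4)*(k + 3)*(k^2 + 2*k - 3) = (k - 4)*(k - 1)*(k + 3)*(k + 3)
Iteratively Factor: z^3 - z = (z - 1)*(z^2 + z) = z*(z - 1)*(z + 1)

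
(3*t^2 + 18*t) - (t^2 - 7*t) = 2*t^2 + 25*t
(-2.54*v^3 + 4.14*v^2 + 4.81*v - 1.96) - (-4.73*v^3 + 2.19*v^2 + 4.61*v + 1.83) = 2.19*v^3 + 1.95*v^2 + 0.199999999999999*v - 3.79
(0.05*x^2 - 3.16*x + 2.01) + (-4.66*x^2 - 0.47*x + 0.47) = -4.61*x^2 - 3.63*x + 2.48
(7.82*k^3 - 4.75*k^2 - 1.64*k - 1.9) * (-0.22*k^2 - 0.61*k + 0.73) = -1.7204*k^5 - 3.7252*k^4 + 8.9669*k^3 - 2.0491*k^2 - 0.0381999999999998*k - 1.387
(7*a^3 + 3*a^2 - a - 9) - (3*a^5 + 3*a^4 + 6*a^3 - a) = -3*a^5 - 3*a^4 + a^3 + 3*a^2 - 9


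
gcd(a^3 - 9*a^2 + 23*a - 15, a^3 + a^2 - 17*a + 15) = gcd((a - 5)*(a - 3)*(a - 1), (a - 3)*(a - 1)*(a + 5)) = a^2 - 4*a + 3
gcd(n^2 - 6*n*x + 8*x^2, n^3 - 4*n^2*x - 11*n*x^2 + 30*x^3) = -n + 2*x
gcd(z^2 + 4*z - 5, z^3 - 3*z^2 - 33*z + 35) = z^2 + 4*z - 5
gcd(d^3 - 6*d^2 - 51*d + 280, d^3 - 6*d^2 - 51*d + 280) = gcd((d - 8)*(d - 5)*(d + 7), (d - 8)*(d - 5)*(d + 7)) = d^3 - 6*d^2 - 51*d + 280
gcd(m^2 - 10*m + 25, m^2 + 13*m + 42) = 1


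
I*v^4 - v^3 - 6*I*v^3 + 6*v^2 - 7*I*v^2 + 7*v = v*(v - 7)*(v + I)*(I*v + I)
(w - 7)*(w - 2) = w^2 - 9*w + 14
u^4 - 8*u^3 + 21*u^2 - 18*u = u*(u - 3)^2*(u - 2)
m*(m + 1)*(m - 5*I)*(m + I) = m^4 + m^3 - 4*I*m^3 + 5*m^2 - 4*I*m^2 + 5*m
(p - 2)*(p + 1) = p^2 - p - 2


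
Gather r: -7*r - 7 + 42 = 35 - 7*r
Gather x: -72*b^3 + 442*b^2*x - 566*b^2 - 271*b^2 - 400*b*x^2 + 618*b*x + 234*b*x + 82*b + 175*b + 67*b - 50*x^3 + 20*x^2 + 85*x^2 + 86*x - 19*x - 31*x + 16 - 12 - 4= -72*b^3 - 837*b^2 + 324*b - 50*x^3 + x^2*(105 - 400*b) + x*(442*b^2 + 852*b + 36)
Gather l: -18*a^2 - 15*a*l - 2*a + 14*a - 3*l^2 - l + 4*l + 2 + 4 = -18*a^2 + 12*a - 3*l^2 + l*(3 - 15*a) + 6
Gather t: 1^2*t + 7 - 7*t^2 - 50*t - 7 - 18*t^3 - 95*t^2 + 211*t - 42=-18*t^3 - 102*t^2 + 162*t - 42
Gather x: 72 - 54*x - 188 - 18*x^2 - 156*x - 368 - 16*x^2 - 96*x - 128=-34*x^2 - 306*x - 612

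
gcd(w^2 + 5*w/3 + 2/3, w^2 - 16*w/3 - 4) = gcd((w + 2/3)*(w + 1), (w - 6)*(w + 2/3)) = w + 2/3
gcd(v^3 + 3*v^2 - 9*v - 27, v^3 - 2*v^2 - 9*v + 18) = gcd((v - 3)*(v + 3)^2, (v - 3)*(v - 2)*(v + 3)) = v^2 - 9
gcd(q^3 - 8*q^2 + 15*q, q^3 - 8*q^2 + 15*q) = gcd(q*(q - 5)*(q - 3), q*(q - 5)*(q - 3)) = q^3 - 8*q^2 + 15*q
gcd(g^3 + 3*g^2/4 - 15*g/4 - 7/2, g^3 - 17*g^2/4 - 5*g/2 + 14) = g^2 - g/4 - 7/2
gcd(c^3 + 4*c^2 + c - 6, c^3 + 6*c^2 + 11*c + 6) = c^2 + 5*c + 6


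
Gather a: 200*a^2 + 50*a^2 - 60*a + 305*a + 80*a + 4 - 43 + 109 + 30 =250*a^2 + 325*a + 100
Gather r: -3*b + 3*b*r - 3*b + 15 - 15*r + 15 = -6*b + r*(3*b - 15) + 30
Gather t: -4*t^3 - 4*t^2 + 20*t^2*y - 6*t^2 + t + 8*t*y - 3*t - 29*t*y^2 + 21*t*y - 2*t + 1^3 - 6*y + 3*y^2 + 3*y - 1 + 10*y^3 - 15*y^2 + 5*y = -4*t^3 + t^2*(20*y - 10) + t*(-29*y^2 + 29*y - 4) + 10*y^3 - 12*y^2 + 2*y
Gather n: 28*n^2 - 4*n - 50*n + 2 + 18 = 28*n^2 - 54*n + 20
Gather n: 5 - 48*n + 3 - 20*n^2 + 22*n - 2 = -20*n^2 - 26*n + 6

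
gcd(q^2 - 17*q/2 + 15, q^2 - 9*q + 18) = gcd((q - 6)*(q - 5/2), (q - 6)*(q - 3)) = q - 6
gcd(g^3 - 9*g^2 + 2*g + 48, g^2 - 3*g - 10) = g + 2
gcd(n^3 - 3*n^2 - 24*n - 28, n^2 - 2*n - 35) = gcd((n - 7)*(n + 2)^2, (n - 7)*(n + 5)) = n - 7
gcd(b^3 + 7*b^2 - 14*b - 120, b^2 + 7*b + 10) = b + 5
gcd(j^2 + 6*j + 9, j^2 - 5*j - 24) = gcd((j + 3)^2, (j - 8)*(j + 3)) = j + 3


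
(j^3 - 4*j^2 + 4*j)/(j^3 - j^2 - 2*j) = (j - 2)/(j + 1)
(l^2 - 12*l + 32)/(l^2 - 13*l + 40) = (l - 4)/(l - 5)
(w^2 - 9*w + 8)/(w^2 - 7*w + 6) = (w - 8)/(w - 6)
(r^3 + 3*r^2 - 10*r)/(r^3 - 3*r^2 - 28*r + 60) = r/(r - 6)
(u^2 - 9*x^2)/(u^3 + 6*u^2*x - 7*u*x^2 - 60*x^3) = (u + 3*x)/(u^2 + 9*u*x + 20*x^2)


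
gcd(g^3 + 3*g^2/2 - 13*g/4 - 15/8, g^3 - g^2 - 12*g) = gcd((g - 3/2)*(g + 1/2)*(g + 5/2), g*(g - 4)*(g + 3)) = 1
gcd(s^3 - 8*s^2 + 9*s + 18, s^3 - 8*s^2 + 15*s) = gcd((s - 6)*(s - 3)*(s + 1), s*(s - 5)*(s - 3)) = s - 3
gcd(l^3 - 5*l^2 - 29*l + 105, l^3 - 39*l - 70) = l^2 - 2*l - 35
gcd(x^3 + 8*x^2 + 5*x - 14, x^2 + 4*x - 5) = x - 1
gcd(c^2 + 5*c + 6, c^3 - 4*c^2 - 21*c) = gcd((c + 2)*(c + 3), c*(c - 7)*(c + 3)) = c + 3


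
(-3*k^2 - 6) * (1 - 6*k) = 18*k^3 - 3*k^2 + 36*k - 6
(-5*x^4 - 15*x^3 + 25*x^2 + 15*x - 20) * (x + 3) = -5*x^5 - 30*x^4 - 20*x^3 + 90*x^2 + 25*x - 60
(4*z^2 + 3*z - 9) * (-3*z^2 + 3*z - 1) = -12*z^4 + 3*z^3 + 32*z^2 - 30*z + 9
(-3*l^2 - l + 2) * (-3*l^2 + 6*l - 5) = 9*l^4 - 15*l^3 + 3*l^2 + 17*l - 10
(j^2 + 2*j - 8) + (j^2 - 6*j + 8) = 2*j^2 - 4*j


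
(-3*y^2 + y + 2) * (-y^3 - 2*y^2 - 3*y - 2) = 3*y^5 + 5*y^4 + 5*y^3 - y^2 - 8*y - 4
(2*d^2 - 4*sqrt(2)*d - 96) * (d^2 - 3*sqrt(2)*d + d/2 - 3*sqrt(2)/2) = 2*d^4 - 10*sqrt(2)*d^3 + d^3 - 72*d^2 - 5*sqrt(2)*d^2 - 36*d + 288*sqrt(2)*d + 144*sqrt(2)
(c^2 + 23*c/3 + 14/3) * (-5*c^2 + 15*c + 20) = -5*c^4 - 70*c^3/3 + 335*c^2/3 + 670*c/3 + 280/3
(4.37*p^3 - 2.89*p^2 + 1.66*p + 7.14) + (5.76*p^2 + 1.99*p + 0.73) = 4.37*p^3 + 2.87*p^2 + 3.65*p + 7.87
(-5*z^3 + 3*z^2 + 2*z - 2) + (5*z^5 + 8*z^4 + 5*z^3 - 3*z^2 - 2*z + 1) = 5*z^5 + 8*z^4 - 1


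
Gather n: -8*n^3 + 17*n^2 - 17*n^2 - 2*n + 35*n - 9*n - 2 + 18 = -8*n^3 + 24*n + 16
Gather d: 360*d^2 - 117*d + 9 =360*d^2 - 117*d + 9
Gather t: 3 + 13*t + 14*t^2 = 14*t^2 + 13*t + 3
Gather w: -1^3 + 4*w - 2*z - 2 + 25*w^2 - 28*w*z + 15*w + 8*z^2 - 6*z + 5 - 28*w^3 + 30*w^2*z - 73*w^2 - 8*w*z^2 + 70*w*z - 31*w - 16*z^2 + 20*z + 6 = -28*w^3 + w^2*(30*z - 48) + w*(-8*z^2 + 42*z - 12) - 8*z^2 + 12*z + 8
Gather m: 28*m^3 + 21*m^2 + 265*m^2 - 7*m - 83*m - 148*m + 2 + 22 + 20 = 28*m^3 + 286*m^2 - 238*m + 44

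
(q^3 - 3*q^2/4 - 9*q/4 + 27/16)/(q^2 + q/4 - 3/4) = (q^2 - 9/4)/(q + 1)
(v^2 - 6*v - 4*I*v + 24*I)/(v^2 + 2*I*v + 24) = (v - 6)/(v + 6*I)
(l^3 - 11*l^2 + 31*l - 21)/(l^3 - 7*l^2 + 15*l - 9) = (l - 7)/(l - 3)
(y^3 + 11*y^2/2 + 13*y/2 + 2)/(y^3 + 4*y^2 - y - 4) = (y + 1/2)/(y - 1)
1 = 1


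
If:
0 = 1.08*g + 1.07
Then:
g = -0.99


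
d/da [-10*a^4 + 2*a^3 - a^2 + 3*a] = -40*a^3 + 6*a^2 - 2*a + 3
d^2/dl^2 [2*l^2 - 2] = 4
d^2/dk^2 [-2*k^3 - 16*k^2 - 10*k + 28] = -12*k - 32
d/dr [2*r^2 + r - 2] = 4*r + 1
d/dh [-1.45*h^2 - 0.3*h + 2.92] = -2.9*h - 0.3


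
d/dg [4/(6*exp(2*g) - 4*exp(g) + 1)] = (16 - 48*exp(g))*exp(g)/(6*exp(2*g) - 4*exp(g) + 1)^2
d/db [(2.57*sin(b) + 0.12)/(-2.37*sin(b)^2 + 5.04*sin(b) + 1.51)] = (6.0909*sin(b)^2 + 0.5688*sin(b) + 3.2759)*cos(b)/(5.6169*sin(b)^4 - 23.8896*sin(b)^3 + 18.2442*sin(b)^2 + 15.2208*sin(b) + 2.2801)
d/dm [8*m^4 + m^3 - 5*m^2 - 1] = m*(32*m^2 + 3*m - 10)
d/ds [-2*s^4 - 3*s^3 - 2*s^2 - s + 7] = -8*s^3 - 9*s^2 - 4*s - 1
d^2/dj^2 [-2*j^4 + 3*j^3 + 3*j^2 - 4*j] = -24*j^2 + 18*j + 6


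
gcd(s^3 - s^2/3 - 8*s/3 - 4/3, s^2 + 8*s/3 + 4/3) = s + 2/3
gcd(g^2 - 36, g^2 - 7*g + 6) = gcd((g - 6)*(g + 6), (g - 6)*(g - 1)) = g - 6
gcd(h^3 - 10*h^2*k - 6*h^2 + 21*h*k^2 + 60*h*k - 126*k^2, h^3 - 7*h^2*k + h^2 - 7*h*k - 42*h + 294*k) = h^2 - 7*h*k - 6*h + 42*k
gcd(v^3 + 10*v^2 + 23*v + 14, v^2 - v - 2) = v + 1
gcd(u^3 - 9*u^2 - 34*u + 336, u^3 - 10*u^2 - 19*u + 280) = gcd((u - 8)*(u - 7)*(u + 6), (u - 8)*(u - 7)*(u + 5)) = u^2 - 15*u + 56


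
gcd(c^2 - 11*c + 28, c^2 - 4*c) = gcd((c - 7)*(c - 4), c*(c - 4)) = c - 4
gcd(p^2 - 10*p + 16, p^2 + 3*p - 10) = p - 2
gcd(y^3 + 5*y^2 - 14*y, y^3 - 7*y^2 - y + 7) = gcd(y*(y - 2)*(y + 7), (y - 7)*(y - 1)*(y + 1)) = 1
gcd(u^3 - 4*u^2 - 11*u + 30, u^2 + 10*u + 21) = u + 3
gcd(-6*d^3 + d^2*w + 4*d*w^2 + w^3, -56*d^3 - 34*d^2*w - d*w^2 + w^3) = 2*d + w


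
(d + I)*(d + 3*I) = d^2 + 4*I*d - 3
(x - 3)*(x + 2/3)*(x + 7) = x^3 + 14*x^2/3 - 55*x/3 - 14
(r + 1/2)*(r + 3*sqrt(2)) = r^2 + r/2 + 3*sqrt(2)*r + 3*sqrt(2)/2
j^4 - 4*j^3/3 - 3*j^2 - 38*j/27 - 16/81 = (j - 8/3)*(j + 1/3)^2*(j + 2/3)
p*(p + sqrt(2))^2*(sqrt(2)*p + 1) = sqrt(2)*p^4 + 5*p^3 + 4*sqrt(2)*p^2 + 2*p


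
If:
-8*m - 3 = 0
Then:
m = -3/8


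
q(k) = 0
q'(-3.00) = 0.00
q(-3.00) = 0.00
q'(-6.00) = 0.00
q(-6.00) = 0.00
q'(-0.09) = 0.00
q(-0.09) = 0.00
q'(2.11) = 0.00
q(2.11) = 0.00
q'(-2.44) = 0.00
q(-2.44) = 0.00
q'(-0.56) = 0.00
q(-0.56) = 0.00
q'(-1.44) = 0.00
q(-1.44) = 0.00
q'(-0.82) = 0.00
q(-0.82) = 0.00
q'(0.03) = 0.00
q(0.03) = 0.00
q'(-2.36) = 0.00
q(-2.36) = 0.00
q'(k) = 0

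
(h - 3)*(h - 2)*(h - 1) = h^3 - 6*h^2 + 11*h - 6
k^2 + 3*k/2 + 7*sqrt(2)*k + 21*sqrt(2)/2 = (k + 3/2)*(k + 7*sqrt(2))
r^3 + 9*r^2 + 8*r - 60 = (r - 2)*(r + 5)*(r + 6)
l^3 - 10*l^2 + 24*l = l*(l - 6)*(l - 4)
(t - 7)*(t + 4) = t^2 - 3*t - 28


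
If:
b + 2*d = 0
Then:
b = -2*d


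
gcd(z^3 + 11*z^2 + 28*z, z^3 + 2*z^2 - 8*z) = z^2 + 4*z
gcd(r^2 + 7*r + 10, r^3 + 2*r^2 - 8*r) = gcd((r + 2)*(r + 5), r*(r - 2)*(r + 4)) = 1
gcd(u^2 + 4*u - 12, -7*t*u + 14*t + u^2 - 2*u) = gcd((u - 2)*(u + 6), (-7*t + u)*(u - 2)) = u - 2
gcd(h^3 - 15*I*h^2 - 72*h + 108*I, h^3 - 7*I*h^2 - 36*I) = h^2 - 9*I*h - 18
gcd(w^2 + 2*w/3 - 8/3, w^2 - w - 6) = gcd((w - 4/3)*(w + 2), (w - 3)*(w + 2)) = w + 2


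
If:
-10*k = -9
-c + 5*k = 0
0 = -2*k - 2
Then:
No Solution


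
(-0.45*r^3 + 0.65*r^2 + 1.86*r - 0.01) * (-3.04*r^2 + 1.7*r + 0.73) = 1.368*r^5 - 2.741*r^4 - 4.8779*r^3 + 3.6669*r^2 + 1.3408*r - 0.0073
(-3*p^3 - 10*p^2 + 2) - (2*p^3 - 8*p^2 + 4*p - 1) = -5*p^3 - 2*p^2 - 4*p + 3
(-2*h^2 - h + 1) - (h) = -2*h^2 - 2*h + 1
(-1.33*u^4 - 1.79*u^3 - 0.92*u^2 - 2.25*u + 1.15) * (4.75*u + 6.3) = -6.3175*u^5 - 16.8815*u^4 - 15.647*u^3 - 16.4835*u^2 - 8.7125*u + 7.245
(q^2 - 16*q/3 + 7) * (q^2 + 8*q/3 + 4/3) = q^4 - 8*q^3/3 - 53*q^2/9 + 104*q/9 + 28/3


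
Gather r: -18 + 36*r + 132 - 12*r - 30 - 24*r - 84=0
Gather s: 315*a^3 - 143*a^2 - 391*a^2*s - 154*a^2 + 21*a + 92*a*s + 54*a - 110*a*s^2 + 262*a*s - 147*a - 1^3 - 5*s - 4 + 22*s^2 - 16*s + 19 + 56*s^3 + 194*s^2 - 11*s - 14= 315*a^3 - 297*a^2 - 72*a + 56*s^3 + s^2*(216 - 110*a) + s*(-391*a^2 + 354*a - 32)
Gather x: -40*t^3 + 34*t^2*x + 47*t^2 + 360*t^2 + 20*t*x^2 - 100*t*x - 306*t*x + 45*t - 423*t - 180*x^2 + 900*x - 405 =-40*t^3 + 407*t^2 - 378*t + x^2*(20*t - 180) + x*(34*t^2 - 406*t + 900) - 405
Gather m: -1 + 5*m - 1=5*m - 2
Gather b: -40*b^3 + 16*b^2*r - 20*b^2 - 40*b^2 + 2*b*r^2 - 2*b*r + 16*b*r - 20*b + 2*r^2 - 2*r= -40*b^3 + b^2*(16*r - 60) + b*(2*r^2 + 14*r - 20) + 2*r^2 - 2*r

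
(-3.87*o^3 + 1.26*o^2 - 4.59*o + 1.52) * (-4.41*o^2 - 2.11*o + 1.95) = 17.0667*o^5 + 2.6091*o^4 + 10.0368*o^3 + 5.4387*o^2 - 12.1577*o + 2.964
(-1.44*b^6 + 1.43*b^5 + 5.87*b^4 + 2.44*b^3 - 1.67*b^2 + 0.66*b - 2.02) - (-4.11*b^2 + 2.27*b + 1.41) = -1.44*b^6 + 1.43*b^5 + 5.87*b^4 + 2.44*b^3 + 2.44*b^2 - 1.61*b - 3.43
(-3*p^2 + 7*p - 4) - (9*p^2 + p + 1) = -12*p^2 + 6*p - 5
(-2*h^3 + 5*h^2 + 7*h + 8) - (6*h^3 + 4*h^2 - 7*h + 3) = -8*h^3 + h^2 + 14*h + 5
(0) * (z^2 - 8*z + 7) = 0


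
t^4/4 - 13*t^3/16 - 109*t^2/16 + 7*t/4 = t*(t/4 + 1)*(t - 7)*(t - 1/4)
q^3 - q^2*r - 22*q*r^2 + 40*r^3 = (q - 4*r)*(q - 2*r)*(q + 5*r)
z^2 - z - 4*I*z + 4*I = (z - 1)*(z - 4*I)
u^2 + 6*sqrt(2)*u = u*(u + 6*sqrt(2))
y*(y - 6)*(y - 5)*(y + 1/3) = y^4 - 32*y^3/3 + 79*y^2/3 + 10*y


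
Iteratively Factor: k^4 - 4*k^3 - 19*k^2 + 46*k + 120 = (k - 5)*(k^3 + k^2 - 14*k - 24) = (k - 5)*(k + 3)*(k^2 - 2*k - 8) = (k - 5)*(k - 4)*(k + 3)*(k + 2)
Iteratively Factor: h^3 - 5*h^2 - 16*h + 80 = (h + 4)*(h^2 - 9*h + 20) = (h - 4)*(h + 4)*(h - 5)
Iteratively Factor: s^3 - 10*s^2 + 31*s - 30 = (s - 2)*(s^2 - 8*s + 15) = (s - 3)*(s - 2)*(s - 5)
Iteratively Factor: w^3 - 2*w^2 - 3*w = (w)*(w^2 - 2*w - 3) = w*(w - 3)*(w + 1)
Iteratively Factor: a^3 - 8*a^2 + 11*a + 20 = (a - 5)*(a^2 - 3*a - 4) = (a - 5)*(a - 4)*(a + 1)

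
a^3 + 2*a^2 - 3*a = a*(a - 1)*(a + 3)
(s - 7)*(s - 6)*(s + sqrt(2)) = s^3 - 13*s^2 + sqrt(2)*s^2 - 13*sqrt(2)*s + 42*s + 42*sqrt(2)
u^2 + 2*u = u*(u + 2)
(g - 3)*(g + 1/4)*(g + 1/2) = g^3 - 9*g^2/4 - 17*g/8 - 3/8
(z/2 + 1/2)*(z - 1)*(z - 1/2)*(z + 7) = z^4/2 + 13*z^3/4 - 9*z^2/4 - 13*z/4 + 7/4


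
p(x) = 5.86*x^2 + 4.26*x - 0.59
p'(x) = 11.72*x + 4.26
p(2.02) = 31.93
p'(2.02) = 27.93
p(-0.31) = -1.35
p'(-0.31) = 0.63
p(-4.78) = 112.94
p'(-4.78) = -51.76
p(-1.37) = 4.57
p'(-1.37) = -11.80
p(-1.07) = 1.56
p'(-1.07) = -8.28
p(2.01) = 31.65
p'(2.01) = 27.82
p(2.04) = 32.49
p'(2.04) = 28.17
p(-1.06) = 1.48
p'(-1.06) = -8.16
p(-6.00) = 184.81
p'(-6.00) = -66.06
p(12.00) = 894.37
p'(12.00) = 144.90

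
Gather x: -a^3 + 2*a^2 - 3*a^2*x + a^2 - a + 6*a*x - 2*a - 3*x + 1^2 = -a^3 + 3*a^2 - 3*a + x*(-3*a^2 + 6*a - 3) + 1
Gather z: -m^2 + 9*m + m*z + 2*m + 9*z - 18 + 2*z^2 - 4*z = -m^2 + 11*m + 2*z^2 + z*(m + 5) - 18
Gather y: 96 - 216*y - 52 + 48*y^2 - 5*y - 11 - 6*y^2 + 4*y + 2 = 42*y^2 - 217*y + 35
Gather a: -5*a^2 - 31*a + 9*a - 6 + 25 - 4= -5*a^2 - 22*a + 15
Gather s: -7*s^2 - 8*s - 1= -7*s^2 - 8*s - 1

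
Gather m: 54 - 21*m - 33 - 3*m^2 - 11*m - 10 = -3*m^2 - 32*m + 11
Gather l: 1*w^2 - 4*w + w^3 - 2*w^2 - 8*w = w^3 - w^2 - 12*w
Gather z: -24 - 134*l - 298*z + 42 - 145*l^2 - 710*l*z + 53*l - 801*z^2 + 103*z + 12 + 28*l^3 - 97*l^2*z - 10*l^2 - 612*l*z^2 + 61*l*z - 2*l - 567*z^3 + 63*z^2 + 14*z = 28*l^3 - 155*l^2 - 83*l - 567*z^3 + z^2*(-612*l - 738) + z*(-97*l^2 - 649*l - 181) + 30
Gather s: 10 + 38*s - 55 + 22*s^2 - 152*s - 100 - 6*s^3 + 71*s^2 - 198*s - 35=-6*s^3 + 93*s^2 - 312*s - 180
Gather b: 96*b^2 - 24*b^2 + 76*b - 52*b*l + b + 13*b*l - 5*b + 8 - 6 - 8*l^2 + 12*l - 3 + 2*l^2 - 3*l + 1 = 72*b^2 + b*(72 - 39*l) - 6*l^2 + 9*l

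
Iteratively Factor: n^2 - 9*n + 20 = (n - 5)*(n - 4)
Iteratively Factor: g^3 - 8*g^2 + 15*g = (g - 5)*(g^2 - 3*g) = (g - 5)*(g - 3)*(g)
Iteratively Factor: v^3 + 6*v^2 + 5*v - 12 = (v + 4)*(v^2 + 2*v - 3) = (v - 1)*(v + 4)*(v + 3)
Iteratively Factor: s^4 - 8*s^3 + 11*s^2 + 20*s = (s + 1)*(s^3 - 9*s^2 + 20*s) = (s - 4)*(s + 1)*(s^2 - 5*s) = s*(s - 4)*(s + 1)*(s - 5)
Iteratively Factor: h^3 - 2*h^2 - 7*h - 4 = (h + 1)*(h^2 - 3*h - 4) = (h - 4)*(h + 1)*(h + 1)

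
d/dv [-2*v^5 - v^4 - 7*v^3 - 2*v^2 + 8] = v*(-10*v^3 - 4*v^2 - 21*v - 4)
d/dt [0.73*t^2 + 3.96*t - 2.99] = 1.46*t + 3.96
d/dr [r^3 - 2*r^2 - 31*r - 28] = 3*r^2 - 4*r - 31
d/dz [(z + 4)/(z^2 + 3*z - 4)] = -1/(z^2 - 2*z + 1)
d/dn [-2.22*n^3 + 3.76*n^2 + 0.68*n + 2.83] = -6.66*n^2 + 7.52*n + 0.68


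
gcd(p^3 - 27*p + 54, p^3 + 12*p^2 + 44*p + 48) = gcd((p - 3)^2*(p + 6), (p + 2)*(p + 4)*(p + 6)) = p + 6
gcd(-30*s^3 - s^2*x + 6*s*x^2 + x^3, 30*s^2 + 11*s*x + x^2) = 5*s + x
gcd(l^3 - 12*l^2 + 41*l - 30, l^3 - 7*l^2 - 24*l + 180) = l - 6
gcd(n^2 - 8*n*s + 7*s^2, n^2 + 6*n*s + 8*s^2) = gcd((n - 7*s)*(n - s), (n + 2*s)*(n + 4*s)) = 1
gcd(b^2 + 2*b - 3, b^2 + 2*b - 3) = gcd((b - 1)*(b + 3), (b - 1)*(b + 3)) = b^2 + 2*b - 3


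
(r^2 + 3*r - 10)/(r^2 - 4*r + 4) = (r + 5)/(r - 2)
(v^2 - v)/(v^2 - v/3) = 3*(v - 1)/(3*v - 1)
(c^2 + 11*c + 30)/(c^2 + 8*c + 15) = (c + 6)/(c + 3)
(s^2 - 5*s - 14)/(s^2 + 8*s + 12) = (s - 7)/(s + 6)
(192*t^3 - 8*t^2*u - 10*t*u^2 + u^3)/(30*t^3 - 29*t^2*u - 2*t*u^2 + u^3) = (32*t^2 + 4*t*u - u^2)/(5*t^2 - 4*t*u - u^2)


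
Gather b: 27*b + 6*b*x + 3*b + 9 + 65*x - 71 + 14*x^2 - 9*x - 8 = b*(6*x + 30) + 14*x^2 + 56*x - 70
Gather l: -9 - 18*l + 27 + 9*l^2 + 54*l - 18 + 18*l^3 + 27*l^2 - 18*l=18*l^3 + 36*l^2 + 18*l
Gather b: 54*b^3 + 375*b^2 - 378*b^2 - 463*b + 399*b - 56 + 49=54*b^3 - 3*b^2 - 64*b - 7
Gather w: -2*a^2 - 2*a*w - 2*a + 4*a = -2*a^2 - 2*a*w + 2*a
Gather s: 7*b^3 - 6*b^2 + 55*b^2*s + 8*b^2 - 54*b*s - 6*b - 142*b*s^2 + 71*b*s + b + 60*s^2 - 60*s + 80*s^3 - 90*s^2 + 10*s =7*b^3 + 2*b^2 - 5*b + 80*s^3 + s^2*(-142*b - 30) + s*(55*b^2 + 17*b - 50)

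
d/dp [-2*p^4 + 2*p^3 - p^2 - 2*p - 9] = -8*p^3 + 6*p^2 - 2*p - 2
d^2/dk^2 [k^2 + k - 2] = 2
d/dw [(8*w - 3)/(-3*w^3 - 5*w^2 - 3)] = (-24*w^3 - 40*w^2 + w*(8*w - 3)*(9*w + 10) - 24)/(3*w^3 + 5*w^2 + 3)^2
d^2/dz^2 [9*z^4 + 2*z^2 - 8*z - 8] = 108*z^2 + 4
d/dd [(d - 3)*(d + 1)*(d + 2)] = 3*d^2 - 7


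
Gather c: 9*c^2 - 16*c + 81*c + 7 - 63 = 9*c^2 + 65*c - 56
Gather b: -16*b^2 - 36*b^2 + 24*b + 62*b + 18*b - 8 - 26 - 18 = -52*b^2 + 104*b - 52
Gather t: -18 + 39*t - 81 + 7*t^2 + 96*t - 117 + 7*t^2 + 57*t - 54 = 14*t^2 + 192*t - 270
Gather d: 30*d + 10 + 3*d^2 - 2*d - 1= 3*d^2 + 28*d + 9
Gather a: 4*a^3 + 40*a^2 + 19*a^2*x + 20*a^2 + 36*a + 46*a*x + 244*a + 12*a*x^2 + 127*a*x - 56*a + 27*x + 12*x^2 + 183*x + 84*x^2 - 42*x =4*a^3 + a^2*(19*x + 60) + a*(12*x^2 + 173*x + 224) + 96*x^2 + 168*x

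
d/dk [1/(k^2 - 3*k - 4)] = (3 - 2*k)/(-k^2 + 3*k + 4)^2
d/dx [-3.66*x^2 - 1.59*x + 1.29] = -7.32*x - 1.59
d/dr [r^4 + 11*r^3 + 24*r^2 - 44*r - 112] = 4*r^3 + 33*r^2 + 48*r - 44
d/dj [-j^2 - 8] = -2*j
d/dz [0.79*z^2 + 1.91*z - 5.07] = 1.58*z + 1.91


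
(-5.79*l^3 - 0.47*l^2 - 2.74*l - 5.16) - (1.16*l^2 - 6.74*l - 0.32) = -5.79*l^3 - 1.63*l^2 + 4.0*l - 4.84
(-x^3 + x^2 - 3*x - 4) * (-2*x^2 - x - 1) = 2*x^5 - x^4 + 6*x^3 + 10*x^2 + 7*x + 4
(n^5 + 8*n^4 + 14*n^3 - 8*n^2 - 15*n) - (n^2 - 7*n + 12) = n^5 + 8*n^4 + 14*n^3 - 9*n^2 - 8*n - 12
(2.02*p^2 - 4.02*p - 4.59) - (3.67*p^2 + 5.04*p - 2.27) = -1.65*p^2 - 9.06*p - 2.32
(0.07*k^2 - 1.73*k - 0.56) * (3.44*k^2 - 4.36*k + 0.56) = 0.2408*k^4 - 6.2564*k^3 + 5.6556*k^2 + 1.4728*k - 0.3136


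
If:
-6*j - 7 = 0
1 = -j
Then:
No Solution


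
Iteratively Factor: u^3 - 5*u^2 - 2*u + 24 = (u - 3)*(u^2 - 2*u - 8) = (u - 3)*(u + 2)*(u - 4)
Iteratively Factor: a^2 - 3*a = (a - 3)*(a)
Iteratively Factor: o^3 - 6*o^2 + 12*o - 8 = (o - 2)*(o^2 - 4*o + 4) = (o - 2)^2*(o - 2)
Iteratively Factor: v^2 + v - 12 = (v - 3)*(v + 4)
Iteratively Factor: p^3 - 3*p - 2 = (p - 2)*(p^2 + 2*p + 1) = (p - 2)*(p + 1)*(p + 1)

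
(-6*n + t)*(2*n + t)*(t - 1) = -12*n^2*t + 12*n^2 - 4*n*t^2 + 4*n*t + t^3 - t^2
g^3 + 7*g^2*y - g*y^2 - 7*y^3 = (g - y)*(g + y)*(g + 7*y)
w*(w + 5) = w^2 + 5*w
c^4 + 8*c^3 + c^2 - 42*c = c*(c - 2)*(c + 3)*(c + 7)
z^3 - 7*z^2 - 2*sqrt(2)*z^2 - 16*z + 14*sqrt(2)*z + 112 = (z - 7)*(z - 4*sqrt(2))*(z + 2*sqrt(2))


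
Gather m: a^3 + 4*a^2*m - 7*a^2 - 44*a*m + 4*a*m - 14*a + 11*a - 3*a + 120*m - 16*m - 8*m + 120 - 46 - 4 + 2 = a^3 - 7*a^2 - 6*a + m*(4*a^2 - 40*a + 96) + 72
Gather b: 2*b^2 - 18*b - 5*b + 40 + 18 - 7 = 2*b^2 - 23*b + 51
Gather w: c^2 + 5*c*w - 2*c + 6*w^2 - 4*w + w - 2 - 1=c^2 - 2*c + 6*w^2 + w*(5*c - 3) - 3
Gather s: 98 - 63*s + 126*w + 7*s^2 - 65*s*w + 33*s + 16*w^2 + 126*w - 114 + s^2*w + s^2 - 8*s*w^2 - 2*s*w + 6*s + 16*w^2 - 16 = s^2*(w + 8) + s*(-8*w^2 - 67*w - 24) + 32*w^2 + 252*w - 32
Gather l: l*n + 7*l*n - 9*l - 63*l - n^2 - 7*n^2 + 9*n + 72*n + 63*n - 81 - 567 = l*(8*n - 72) - 8*n^2 + 144*n - 648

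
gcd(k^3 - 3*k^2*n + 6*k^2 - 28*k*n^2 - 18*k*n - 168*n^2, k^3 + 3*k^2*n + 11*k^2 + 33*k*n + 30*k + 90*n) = k + 6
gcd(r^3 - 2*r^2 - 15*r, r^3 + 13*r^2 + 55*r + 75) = r + 3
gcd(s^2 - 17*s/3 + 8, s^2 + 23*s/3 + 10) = 1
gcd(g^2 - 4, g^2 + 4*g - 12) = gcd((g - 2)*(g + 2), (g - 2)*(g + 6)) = g - 2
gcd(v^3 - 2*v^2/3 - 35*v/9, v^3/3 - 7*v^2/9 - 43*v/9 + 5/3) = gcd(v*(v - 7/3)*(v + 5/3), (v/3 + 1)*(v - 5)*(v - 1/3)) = 1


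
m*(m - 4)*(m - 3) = m^3 - 7*m^2 + 12*m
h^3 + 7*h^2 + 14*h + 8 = (h + 1)*(h + 2)*(h + 4)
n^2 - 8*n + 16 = (n - 4)^2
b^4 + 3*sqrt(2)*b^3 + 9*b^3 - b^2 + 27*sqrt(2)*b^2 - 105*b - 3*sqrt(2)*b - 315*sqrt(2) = (b - 3)*(b + 5)*(b + 7)*(b + 3*sqrt(2))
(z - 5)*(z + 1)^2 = z^3 - 3*z^2 - 9*z - 5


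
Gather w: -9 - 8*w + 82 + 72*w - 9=64*w + 64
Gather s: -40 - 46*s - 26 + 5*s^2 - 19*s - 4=5*s^2 - 65*s - 70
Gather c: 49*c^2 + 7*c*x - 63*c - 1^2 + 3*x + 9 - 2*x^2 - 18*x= 49*c^2 + c*(7*x - 63) - 2*x^2 - 15*x + 8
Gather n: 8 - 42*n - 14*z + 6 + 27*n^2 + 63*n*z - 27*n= 27*n^2 + n*(63*z - 69) - 14*z + 14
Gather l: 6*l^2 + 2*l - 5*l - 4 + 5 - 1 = 6*l^2 - 3*l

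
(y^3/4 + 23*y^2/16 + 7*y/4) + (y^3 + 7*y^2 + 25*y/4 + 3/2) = 5*y^3/4 + 135*y^2/16 + 8*y + 3/2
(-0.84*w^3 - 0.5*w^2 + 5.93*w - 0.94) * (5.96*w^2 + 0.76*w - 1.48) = -5.0064*w^5 - 3.6184*w^4 + 36.206*w^3 - 0.355599999999999*w^2 - 9.4908*w + 1.3912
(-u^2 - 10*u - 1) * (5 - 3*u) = 3*u^3 + 25*u^2 - 47*u - 5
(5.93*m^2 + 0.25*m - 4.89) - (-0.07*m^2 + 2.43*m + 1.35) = 6.0*m^2 - 2.18*m - 6.24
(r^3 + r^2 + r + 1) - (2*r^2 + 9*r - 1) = r^3 - r^2 - 8*r + 2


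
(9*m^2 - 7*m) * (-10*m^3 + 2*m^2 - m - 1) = -90*m^5 + 88*m^4 - 23*m^3 - 2*m^2 + 7*m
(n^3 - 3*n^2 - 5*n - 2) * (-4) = -4*n^3 + 12*n^2 + 20*n + 8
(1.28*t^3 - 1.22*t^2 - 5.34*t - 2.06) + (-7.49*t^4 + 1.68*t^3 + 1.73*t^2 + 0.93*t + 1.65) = -7.49*t^4 + 2.96*t^3 + 0.51*t^2 - 4.41*t - 0.41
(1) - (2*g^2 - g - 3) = -2*g^2 + g + 4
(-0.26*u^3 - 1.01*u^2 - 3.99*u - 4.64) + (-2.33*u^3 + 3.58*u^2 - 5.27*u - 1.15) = -2.59*u^3 + 2.57*u^2 - 9.26*u - 5.79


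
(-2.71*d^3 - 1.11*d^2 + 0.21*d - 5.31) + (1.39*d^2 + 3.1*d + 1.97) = -2.71*d^3 + 0.28*d^2 + 3.31*d - 3.34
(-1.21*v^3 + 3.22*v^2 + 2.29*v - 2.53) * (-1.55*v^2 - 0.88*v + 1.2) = 1.8755*v^5 - 3.9262*v^4 - 7.8351*v^3 + 5.7703*v^2 + 4.9744*v - 3.036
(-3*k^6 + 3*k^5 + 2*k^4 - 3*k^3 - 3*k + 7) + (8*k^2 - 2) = -3*k^6 + 3*k^5 + 2*k^4 - 3*k^3 + 8*k^2 - 3*k + 5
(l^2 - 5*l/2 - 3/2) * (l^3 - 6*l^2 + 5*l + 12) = l^5 - 17*l^4/2 + 37*l^3/2 + 17*l^2/2 - 75*l/2 - 18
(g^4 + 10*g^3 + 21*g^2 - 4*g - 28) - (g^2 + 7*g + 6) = g^4 + 10*g^3 + 20*g^2 - 11*g - 34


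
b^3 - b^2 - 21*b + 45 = (b - 3)^2*(b + 5)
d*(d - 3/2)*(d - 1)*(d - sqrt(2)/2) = d^4 - 5*d^3/2 - sqrt(2)*d^3/2 + 3*d^2/2 + 5*sqrt(2)*d^2/4 - 3*sqrt(2)*d/4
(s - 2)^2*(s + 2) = s^3 - 2*s^2 - 4*s + 8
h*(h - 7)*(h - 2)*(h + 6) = h^4 - 3*h^3 - 40*h^2 + 84*h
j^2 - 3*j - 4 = (j - 4)*(j + 1)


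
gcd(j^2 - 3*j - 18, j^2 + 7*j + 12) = j + 3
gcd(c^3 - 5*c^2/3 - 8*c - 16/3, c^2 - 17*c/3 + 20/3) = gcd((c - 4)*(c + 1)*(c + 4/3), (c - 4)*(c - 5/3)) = c - 4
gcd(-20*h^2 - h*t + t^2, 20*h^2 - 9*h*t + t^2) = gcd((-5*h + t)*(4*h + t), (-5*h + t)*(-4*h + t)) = -5*h + t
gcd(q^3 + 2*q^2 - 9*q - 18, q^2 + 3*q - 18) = q - 3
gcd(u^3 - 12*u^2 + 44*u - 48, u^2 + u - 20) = u - 4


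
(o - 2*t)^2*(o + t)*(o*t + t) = o^4*t - 3*o^3*t^2 + o^3*t - 3*o^2*t^2 + 4*o*t^4 + 4*t^4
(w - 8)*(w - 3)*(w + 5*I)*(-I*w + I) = -I*w^4 + 5*w^3 + 12*I*w^3 - 60*w^2 - 35*I*w^2 + 175*w + 24*I*w - 120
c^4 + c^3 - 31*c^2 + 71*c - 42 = (c - 3)*(c - 2)*(c - 1)*(c + 7)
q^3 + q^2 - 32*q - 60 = (q - 6)*(q + 2)*(q + 5)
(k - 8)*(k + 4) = k^2 - 4*k - 32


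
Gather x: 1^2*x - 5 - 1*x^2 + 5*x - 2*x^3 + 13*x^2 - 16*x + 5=-2*x^3 + 12*x^2 - 10*x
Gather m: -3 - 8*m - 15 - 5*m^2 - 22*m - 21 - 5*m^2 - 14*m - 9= -10*m^2 - 44*m - 48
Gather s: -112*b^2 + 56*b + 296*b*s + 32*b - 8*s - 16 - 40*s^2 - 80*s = -112*b^2 + 88*b - 40*s^2 + s*(296*b - 88) - 16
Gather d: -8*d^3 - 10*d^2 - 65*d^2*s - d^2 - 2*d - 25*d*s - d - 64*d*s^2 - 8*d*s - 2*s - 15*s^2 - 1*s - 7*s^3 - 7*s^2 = -8*d^3 + d^2*(-65*s - 11) + d*(-64*s^2 - 33*s - 3) - 7*s^3 - 22*s^2 - 3*s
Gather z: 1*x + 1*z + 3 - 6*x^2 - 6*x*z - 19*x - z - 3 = -6*x^2 - 6*x*z - 18*x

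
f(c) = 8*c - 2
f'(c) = 8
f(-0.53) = -6.24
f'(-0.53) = 8.00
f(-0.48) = -5.84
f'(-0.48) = 8.00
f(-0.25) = -4.00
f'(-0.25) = 8.00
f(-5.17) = -43.36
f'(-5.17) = 8.00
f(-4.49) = -37.92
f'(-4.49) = 8.00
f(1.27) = 8.16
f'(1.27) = 8.00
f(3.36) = 24.88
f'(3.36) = 8.00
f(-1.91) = -17.28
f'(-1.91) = 8.00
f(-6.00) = -50.00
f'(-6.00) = 8.00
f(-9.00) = -74.00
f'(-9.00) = 8.00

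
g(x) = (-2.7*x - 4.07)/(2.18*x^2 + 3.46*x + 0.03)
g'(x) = (-4.36*x - 3.46)*(-2.7*x - 4.07)/(2.18*x^2 + 3.46*x + 0.03)^2 - 2.7/(2.18*x^2 + 3.46*x + 0.03)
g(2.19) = -0.55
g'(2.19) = 0.25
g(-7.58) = 0.17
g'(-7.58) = 0.02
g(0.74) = -1.60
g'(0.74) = 2.12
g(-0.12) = 10.59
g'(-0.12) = 95.51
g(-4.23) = 0.30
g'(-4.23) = 0.07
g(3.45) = -0.35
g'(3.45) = 0.10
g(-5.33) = 0.24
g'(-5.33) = 0.05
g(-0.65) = 1.78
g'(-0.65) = 2.94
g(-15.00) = 0.08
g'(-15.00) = 0.01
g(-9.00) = 0.14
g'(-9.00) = 0.02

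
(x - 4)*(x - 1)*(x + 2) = x^3 - 3*x^2 - 6*x + 8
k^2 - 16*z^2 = (k - 4*z)*(k + 4*z)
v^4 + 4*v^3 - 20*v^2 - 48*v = v*(v - 4)*(v + 2)*(v + 6)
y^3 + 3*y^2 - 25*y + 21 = (y - 3)*(y - 1)*(y + 7)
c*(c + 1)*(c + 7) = c^3 + 8*c^2 + 7*c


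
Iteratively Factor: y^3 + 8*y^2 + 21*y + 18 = (y + 3)*(y^2 + 5*y + 6) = (y + 3)^2*(y + 2)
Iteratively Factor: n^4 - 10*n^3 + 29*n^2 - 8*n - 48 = (n + 1)*(n^3 - 11*n^2 + 40*n - 48) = (n - 4)*(n + 1)*(n^2 - 7*n + 12) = (n - 4)*(n - 3)*(n + 1)*(n - 4)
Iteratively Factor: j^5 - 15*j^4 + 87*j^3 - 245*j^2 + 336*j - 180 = (j - 2)*(j^4 - 13*j^3 + 61*j^2 - 123*j + 90) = (j - 3)*(j - 2)*(j^3 - 10*j^2 + 31*j - 30) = (j - 3)^2*(j - 2)*(j^2 - 7*j + 10) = (j - 3)^2*(j - 2)^2*(j - 5)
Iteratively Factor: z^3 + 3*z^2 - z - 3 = (z - 1)*(z^2 + 4*z + 3) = (z - 1)*(z + 1)*(z + 3)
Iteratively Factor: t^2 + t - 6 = (t + 3)*(t - 2)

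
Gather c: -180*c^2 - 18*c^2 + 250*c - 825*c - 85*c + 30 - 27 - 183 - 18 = -198*c^2 - 660*c - 198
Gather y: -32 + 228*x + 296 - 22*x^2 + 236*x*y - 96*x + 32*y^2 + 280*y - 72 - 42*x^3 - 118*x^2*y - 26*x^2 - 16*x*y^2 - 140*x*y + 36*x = -42*x^3 - 48*x^2 + 168*x + y^2*(32 - 16*x) + y*(-118*x^2 + 96*x + 280) + 192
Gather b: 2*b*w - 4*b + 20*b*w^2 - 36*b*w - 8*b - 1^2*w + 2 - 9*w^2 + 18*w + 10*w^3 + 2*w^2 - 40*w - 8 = b*(20*w^2 - 34*w - 12) + 10*w^3 - 7*w^2 - 23*w - 6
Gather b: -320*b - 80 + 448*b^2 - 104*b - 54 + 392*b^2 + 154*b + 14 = 840*b^2 - 270*b - 120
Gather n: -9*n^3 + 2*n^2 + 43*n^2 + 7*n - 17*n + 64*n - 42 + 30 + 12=-9*n^3 + 45*n^2 + 54*n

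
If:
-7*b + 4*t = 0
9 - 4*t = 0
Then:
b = 9/7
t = 9/4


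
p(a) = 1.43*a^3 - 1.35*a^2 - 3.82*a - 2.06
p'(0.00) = -3.82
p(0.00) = -2.06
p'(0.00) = -3.82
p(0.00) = -2.06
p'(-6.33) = 185.17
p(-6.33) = -394.67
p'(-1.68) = 12.82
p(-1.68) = -6.23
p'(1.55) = 2.30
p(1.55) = -5.90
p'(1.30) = -0.08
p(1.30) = -6.17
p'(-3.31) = 52.12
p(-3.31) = -56.07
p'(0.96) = -2.46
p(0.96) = -5.71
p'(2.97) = 26.00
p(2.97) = 12.15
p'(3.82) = 48.47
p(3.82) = 43.36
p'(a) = 4.29*a^2 - 2.7*a - 3.82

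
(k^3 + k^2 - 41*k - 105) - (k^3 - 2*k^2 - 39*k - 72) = 3*k^2 - 2*k - 33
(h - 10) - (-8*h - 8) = 9*h - 2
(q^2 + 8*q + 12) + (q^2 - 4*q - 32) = 2*q^2 + 4*q - 20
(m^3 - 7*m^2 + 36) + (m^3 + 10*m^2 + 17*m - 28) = 2*m^3 + 3*m^2 + 17*m + 8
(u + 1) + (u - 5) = 2*u - 4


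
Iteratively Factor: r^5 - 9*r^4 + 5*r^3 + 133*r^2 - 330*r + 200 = (r + 4)*(r^4 - 13*r^3 + 57*r^2 - 95*r + 50) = (r - 5)*(r + 4)*(r^3 - 8*r^2 + 17*r - 10) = (r - 5)*(r - 1)*(r + 4)*(r^2 - 7*r + 10) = (r - 5)^2*(r - 1)*(r + 4)*(r - 2)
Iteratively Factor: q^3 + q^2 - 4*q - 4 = (q + 2)*(q^2 - q - 2) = (q + 1)*(q + 2)*(q - 2)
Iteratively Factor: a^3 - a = (a + 1)*(a^2 - a) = a*(a + 1)*(a - 1)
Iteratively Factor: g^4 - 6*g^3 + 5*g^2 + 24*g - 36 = (g - 3)*(g^3 - 3*g^2 - 4*g + 12) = (g - 3)*(g - 2)*(g^2 - g - 6) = (g - 3)*(g - 2)*(g + 2)*(g - 3)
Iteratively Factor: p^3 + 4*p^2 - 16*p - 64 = (p + 4)*(p^2 - 16) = (p + 4)^2*(p - 4)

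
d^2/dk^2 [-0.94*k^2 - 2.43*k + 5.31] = -1.88000000000000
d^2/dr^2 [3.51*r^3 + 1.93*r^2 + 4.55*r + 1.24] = 21.06*r + 3.86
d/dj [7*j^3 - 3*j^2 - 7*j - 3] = 21*j^2 - 6*j - 7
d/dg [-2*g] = -2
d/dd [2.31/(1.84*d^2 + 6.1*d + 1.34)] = (-8.5008*d - 14.091)/(1.84*d^2 + 6.1*d + 1.34)^2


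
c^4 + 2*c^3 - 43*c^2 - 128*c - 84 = (c - 7)*(c + 1)*(c + 2)*(c + 6)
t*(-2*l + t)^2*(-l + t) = -4*l^3*t + 8*l^2*t^2 - 5*l*t^3 + t^4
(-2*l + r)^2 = 4*l^2 - 4*l*r + r^2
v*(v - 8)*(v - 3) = v^3 - 11*v^2 + 24*v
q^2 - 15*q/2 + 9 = (q - 6)*(q - 3/2)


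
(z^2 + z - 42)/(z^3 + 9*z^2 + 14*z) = (z - 6)/(z*(z + 2))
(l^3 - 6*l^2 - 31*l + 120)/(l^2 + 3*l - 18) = (l^2 - 3*l - 40)/(l + 6)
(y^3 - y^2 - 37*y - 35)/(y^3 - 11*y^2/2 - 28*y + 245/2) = 2*(y + 1)/(2*y - 7)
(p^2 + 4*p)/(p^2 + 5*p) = (p + 4)/(p + 5)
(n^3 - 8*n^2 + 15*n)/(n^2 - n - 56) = n*(-n^2 + 8*n - 15)/(-n^2 + n + 56)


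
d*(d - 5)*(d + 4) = d^3 - d^2 - 20*d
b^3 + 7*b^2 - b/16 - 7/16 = (b - 1/4)*(b + 1/4)*(b + 7)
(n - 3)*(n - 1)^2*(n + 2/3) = n^4 - 13*n^3/3 + 11*n^2/3 + 5*n/3 - 2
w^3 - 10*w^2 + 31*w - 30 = (w - 5)*(w - 3)*(w - 2)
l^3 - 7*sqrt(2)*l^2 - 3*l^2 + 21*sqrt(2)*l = l*(l - 3)*(l - 7*sqrt(2))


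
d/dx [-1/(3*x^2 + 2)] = 6*x/(3*x^2 + 2)^2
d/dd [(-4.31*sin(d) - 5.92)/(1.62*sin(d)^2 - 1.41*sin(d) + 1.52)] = (6.9822*sin(d)^2 + 19.1808*sin(d) - 14.8984)*cos(d)/(2.6244*sin(d)^4 - 4.5684*sin(d)^3 + 6.9129*sin(d)^2 - 4.2864*sin(d) + 2.3104)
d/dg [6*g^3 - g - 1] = 18*g^2 - 1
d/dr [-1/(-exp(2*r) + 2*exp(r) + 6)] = 2*(1 - exp(r))*exp(r)/(-exp(2*r) + 2*exp(r) + 6)^2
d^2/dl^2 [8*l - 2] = 0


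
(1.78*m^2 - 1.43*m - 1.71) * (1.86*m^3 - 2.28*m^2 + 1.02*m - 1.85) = 3.3108*m^5 - 6.7182*m^4 + 1.8954*m^3 - 0.8528*m^2 + 0.9013*m + 3.1635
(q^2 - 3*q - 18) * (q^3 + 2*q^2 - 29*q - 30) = q^5 - q^4 - 53*q^3 + 21*q^2 + 612*q + 540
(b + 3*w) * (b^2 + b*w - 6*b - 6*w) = b^3 + 4*b^2*w - 6*b^2 + 3*b*w^2 - 24*b*w - 18*w^2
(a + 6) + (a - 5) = 2*a + 1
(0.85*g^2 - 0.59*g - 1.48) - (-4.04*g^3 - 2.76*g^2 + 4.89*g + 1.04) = 4.04*g^3 + 3.61*g^2 - 5.48*g - 2.52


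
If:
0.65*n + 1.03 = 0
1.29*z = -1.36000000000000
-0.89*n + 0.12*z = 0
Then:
No Solution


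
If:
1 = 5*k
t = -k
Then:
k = 1/5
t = -1/5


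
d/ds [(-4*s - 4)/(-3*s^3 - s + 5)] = 4*(3*s^3 + s - (s + 1)*(9*s^2 + 1) - 5)/(3*s^3 + s - 5)^2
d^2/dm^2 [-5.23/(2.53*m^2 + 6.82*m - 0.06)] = (66.953414*m^2 + 180.483116*m - 5.23*(5.06*m + 6.82)*(10.12*m + 13.64) - 1.587828)/(2.53*m^2 + 6.82*m - 0.06)^3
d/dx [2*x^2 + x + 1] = 4*x + 1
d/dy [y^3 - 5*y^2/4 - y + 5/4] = 3*y^2 - 5*y/2 - 1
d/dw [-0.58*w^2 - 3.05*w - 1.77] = -1.16*w - 3.05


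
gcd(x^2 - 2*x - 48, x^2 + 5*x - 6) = x + 6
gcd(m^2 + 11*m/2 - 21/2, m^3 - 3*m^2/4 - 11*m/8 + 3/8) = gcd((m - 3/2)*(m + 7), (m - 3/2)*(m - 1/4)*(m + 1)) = m - 3/2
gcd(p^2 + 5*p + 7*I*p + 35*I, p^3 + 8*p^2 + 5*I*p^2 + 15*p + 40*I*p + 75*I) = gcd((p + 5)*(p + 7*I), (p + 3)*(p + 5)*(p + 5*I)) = p + 5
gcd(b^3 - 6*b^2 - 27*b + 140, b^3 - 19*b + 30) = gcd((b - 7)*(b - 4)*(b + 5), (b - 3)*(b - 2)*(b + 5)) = b + 5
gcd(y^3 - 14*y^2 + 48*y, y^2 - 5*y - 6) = y - 6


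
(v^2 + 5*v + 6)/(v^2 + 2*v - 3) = (v + 2)/(v - 1)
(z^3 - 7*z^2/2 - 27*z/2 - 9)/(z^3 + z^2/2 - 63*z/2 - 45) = (z + 1)/(z + 5)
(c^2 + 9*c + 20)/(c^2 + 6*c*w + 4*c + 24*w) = (c + 5)/(c + 6*w)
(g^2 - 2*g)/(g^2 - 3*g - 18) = g*(2 - g)/(-g^2 + 3*g + 18)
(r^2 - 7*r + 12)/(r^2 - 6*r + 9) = (r - 4)/(r - 3)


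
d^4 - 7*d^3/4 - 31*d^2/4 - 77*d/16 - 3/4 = (d - 4)*(d + 1/4)*(d + 1/2)*(d + 3/2)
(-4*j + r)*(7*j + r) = -28*j^2 + 3*j*r + r^2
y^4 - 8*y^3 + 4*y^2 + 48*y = y*(y - 6)*(y - 4)*(y + 2)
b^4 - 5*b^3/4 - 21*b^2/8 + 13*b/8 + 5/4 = (b - 2)*(b - 1)*(b + 1/2)*(b + 5/4)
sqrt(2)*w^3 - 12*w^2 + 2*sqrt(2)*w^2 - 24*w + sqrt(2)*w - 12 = (w + 1)*(w - 6*sqrt(2))*(sqrt(2)*w + sqrt(2))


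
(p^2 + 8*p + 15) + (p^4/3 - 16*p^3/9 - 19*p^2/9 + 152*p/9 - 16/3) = p^4/3 - 16*p^3/9 - 10*p^2/9 + 224*p/9 + 29/3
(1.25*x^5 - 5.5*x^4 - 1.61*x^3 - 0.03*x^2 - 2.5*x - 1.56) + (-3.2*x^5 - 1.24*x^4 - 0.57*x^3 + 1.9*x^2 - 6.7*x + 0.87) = -1.95*x^5 - 6.74*x^4 - 2.18*x^3 + 1.87*x^2 - 9.2*x - 0.69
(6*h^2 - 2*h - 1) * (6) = 36*h^2 - 12*h - 6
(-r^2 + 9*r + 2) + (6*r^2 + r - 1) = 5*r^2 + 10*r + 1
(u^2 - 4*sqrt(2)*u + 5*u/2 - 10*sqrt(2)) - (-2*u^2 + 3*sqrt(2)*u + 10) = 3*u^2 - 7*sqrt(2)*u + 5*u/2 - 10*sqrt(2) - 10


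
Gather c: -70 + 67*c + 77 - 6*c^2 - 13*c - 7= -6*c^2 + 54*c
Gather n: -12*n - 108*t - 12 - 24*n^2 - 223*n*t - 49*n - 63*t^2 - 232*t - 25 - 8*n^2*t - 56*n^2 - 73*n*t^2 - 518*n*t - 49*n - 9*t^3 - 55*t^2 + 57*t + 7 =n^2*(-8*t - 80) + n*(-73*t^2 - 741*t - 110) - 9*t^3 - 118*t^2 - 283*t - 30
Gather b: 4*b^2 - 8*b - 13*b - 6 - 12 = 4*b^2 - 21*b - 18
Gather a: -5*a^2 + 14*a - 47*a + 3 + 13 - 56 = -5*a^2 - 33*a - 40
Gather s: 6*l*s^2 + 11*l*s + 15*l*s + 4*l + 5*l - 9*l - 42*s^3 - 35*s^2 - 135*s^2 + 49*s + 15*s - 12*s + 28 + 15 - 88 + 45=-42*s^3 + s^2*(6*l - 170) + s*(26*l + 52)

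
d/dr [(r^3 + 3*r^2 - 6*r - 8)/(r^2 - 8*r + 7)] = (r^4 - 16*r^3 + 3*r^2 + 58*r - 106)/(r^4 - 16*r^3 + 78*r^2 - 112*r + 49)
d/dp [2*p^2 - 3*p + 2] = 4*p - 3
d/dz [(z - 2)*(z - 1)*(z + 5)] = 3*z^2 + 4*z - 13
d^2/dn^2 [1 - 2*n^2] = -4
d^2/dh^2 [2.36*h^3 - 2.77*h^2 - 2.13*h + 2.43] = 14.16*h - 5.54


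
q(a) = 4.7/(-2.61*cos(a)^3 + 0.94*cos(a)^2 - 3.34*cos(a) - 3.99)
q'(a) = 4.7*(-7.83*sin(a)*cos(a)^2 + 1.88*sin(a)*cos(a) - 3.34*sin(a))/(-2.61*cos(a)^3 + 0.94*cos(a)^2 - 3.34*cos(a) - 3.99)^2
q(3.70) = 4.23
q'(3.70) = 21.32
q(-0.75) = -0.68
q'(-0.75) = 0.41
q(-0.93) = -0.76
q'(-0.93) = 0.49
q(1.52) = -1.13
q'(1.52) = -0.89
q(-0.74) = -0.67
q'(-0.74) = 0.40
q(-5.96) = -0.55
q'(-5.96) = -0.18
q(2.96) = 1.75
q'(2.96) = -1.50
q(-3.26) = 1.67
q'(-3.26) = -0.91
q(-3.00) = 1.70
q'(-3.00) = 1.11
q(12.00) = -0.61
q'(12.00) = 0.31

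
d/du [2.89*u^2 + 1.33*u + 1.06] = 5.78*u + 1.33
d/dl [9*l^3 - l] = 27*l^2 - 1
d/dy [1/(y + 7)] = -1/(y + 7)^2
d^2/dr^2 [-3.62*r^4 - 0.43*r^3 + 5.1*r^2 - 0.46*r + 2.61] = -43.44*r^2 - 2.58*r + 10.2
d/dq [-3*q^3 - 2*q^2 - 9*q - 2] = -9*q^2 - 4*q - 9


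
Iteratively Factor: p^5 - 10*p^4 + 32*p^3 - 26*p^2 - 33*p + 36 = (p - 3)*(p^4 - 7*p^3 + 11*p^2 + 7*p - 12) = (p - 3)^2*(p^3 - 4*p^2 - p + 4) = (p - 3)^2*(p - 1)*(p^2 - 3*p - 4) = (p - 3)^2*(p - 1)*(p + 1)*(p - 4)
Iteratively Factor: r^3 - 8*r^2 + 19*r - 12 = (r - 1)*(r^2 - 7*r + 12) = (r - 3)*(r - 1)*(r - 4)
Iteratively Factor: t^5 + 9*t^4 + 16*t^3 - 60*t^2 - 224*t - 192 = (t - 3)*(t^4 + 12*t^3 + 52*t^2 + 96*t + 64) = (t - 3)*(t + 4)*(t^3 + 8*t^2 + 20*t + 16) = (t - 3)*(t + 4)^2*(t^2 + 4*t + 4) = (t - 3)*(t + 2)*(t + 4)^2*(t + 2)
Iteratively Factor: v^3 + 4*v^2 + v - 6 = (v - 1)*(v^2 + 5*v + 6) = (v - 1)*(v + 3)*(v + 2)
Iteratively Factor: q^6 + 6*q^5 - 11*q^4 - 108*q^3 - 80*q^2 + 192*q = (q + 4)*(q^5 + 2*q^4 - 19*q^3 - 32*q^2 + 48*q) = (q + 4)^2*(q^4 - 2*q^3 - 11*q^2 + 12*q) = (q - 4)*(q + 4)^2*(q^3 + 2*q^2 - 3*q) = (q - 4)*(q + 3)*(q + 4)^2*(q^2 - q) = q*(q - 4)*(q + 3)*(q + 4)^2*(q - 1)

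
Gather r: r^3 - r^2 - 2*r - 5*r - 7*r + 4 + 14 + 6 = r^3 - r^2 - 14*r + 24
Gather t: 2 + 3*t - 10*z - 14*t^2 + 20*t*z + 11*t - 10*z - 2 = -14*t^2 + t*(20*z + 14) - 20*z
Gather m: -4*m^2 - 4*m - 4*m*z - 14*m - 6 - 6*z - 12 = -4*m^2 + m*(-4*z - 18) - 6*z - 18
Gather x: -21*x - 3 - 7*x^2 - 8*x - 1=-7*x^2 - 29*x - 4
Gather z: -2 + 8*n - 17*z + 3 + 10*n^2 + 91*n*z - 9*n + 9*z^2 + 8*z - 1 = 10*n^2 - n + 9*z^2 + z*(91*n - 9)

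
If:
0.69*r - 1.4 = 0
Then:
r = 2.03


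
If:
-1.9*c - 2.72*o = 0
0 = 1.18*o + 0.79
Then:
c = 0.96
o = -0.67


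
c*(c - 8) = c^2 - 8*c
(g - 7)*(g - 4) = g^2 - 11*g + 28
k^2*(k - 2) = k^3 - 2*k^2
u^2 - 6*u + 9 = (u - 3)^2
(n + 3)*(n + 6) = n^2 + 9*n + 18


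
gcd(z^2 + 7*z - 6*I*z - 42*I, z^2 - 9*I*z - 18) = z - 6*I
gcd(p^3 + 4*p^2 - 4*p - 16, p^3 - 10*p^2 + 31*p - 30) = p - 2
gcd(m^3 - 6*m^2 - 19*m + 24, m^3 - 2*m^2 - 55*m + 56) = m^2 - 9*m + 8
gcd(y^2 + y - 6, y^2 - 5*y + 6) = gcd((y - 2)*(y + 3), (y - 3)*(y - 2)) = y - 2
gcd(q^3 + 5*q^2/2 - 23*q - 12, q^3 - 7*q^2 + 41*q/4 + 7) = q^2 - 7*q/2 - 2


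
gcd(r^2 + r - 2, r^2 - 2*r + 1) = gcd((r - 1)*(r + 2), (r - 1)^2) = r - 1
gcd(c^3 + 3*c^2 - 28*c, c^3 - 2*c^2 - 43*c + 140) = c^2 + 3*c - 28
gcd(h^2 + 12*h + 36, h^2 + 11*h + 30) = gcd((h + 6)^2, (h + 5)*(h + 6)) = h + 6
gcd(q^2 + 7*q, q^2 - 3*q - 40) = 1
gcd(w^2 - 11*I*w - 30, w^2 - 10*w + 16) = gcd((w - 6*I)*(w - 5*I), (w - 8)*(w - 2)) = 1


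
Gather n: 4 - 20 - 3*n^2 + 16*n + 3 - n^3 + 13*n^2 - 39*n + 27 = -n^3 + 10*n^2 - 23*n + 14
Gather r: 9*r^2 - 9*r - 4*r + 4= 9*r^2 - 13*r + 4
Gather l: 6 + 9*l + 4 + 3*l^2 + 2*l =3*l^2 + 11*l + 10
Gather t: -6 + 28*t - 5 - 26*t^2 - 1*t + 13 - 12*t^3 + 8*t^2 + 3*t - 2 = -12*t^3 - 18*t^2 + 30*t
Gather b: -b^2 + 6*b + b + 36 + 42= -b^2 + 7*b + 78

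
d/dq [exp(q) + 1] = exp(q)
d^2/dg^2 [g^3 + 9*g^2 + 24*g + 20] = 6*g + 18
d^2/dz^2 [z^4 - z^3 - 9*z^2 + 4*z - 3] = 12*z^2 - 6*z - 18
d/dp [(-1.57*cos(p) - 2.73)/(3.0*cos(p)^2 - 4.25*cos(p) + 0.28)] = (-4.71*cos(p)^2 - 16.38*cos(p) + 12.0421)*sin(p)/(9.0*cos(p)^4 - 25.5*cos(p)^3 + 19.7425*cos(p)^2 - 2.38*cos(p) + 0.0784)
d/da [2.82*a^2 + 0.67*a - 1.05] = 5.64*a + 0.67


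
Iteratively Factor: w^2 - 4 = (w - 2)*(w + 2)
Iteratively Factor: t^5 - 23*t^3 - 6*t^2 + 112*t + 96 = (t + 1)*(t^4 - t^3 - 22*t^2 + 16*t + 96) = (t + 1)*(t + 4)*(t^3 - 5*t^2 - 2*t + 24) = (t - 4)*(t + 1)*(t + 4)*(t^2 - t - 6) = (t - 4)*(t - 3)*(t + 1)*(t + 4)*(t + 2)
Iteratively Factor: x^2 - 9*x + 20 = (x - 5)*(x - 4)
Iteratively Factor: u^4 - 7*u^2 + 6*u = (u + 3)*(u^3 - 3*u^2 + 2*u) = u*(u + 3)*(u^2 - 3*u + 2) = u*(u - 2)*(u + 3)*(u - 1)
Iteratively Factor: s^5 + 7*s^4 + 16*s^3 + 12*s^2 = (s + 2)*(s^4 + 5*s^3 + 6*s^2) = (s + 2)*(s + 3)*(s^3 + 2*s^2) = s*(s + 2)*(s + 3)*(s^2 + 2*s) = s*(s + 2)^2*(s + 3)*(s)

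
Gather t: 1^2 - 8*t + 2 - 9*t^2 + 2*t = -9*t^2 - 6*t + 3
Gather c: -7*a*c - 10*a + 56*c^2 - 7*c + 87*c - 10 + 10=-10*a + 56*c^2 + c*(80 - 7*a)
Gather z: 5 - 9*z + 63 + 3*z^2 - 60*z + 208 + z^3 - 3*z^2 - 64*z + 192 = z^3 - 133*z + 468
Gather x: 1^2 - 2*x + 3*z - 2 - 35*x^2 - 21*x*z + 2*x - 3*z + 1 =-35*x^2 - 21*x*z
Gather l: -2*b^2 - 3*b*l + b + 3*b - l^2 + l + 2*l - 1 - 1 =-2*b^2 + 4*b - l^2 + l*(3 - 3*b) - 2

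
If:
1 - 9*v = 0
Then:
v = 1/9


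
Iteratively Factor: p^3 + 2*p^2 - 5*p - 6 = (p + 1)*(p^2 + p - 6) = (p - 2)*(p + 1)*(p + 3)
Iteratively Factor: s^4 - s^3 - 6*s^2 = (s - 3)*(s^3 + 2*s^2) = (s - 3)*(s + 2)*(s^2) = s*(s - 3)*(s + 2)*(s)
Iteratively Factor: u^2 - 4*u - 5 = (u + 1)*(u - 5)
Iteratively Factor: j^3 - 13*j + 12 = (j + 4)*(j^2 - 4*j + 3) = (j - 3)*(j + 4)*(j - 1)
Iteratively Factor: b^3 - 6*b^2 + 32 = (b - 4)*(b^2 - 2*b - 8) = (b - 4)^2*(b + 2)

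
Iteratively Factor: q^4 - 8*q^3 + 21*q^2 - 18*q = (q - 2)*(q^3 - 6*q^2 + 9*q) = (q - 3)*(q - 2)*(q^2 - 3*q) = q*(q - 3)*(q - 2)*(q - 3)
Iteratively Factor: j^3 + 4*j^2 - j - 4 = (j - 1)*(j^2 + 5*j + 4) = (j - 1)*(j + 1)*(j + 4)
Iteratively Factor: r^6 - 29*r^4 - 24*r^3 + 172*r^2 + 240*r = (r)*(r^5 - 29*r^3 - 24*r^2 + 172*r + 240) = r*(r + 2)*(r^4 - 2*r^3 - 25*r^2 + 26*r + 120) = r*(r + 2)^2*(r^3 - 4*r^2 - 17*r + 60) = r*(r + 2)^2*(r + 4)*(r^2 - 8*r + 15) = r*(r - 3)*(r + 2)^2*(r + 4)*(r - 5)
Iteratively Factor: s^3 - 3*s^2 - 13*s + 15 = (s - 5)*(s^2 + 2*s - 3) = (s - 5)*(s + 3)*(s - 1)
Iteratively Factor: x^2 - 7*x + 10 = (x - 5)*(x - 2)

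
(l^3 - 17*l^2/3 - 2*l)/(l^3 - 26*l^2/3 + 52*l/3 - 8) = l*(3*l + 1)/(3*l^2 - 8*l + 4)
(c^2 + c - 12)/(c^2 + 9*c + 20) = (c - 3)/(c + 5)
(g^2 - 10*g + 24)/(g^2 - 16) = (g - 6)/(g + 4)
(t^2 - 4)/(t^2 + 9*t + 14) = (t - 2)/(t + 7)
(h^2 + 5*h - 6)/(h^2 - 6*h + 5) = (h + 6)/(h - 5)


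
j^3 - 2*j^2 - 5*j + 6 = (j - 3)*(j - 1)*(j + 2)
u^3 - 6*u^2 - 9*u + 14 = (u - 7)*(u - 1)*(u + 2)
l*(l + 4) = l^2 + 4*l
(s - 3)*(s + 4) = s^2 + s - 12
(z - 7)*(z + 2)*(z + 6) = z^3 + z^2 - 44*z - 84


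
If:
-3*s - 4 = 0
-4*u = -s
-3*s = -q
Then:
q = -4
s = -4/3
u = -1/3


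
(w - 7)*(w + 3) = w^2 - 4*w - 21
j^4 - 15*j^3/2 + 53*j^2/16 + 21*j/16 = j*(j - 7)*(j - 3/4)*(j + 1/4)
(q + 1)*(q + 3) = q^2 + 4*q + 3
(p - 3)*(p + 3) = p^2 - 9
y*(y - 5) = y^2 - 5*y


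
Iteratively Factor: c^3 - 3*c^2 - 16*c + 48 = (c - 3)*(c^2 - 16) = (c - 3)*(c + 4)*(c - 4)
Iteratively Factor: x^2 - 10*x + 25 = (x - 5)*(x - 5)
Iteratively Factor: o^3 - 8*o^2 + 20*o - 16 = (o - 4)*(o^2 - 4*o + 4) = (o - 4)*(o - 2)*(o - 2)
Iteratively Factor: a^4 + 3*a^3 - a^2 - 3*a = (a + 1)*(a^3 + 2*a^2 - 3*a) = (a - 1)*(a + 1)*(a^2 + 3*a) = (a - 1)*(a + 1)*(a + 3)*(a)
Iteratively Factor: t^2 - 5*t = (t - 5)*(t)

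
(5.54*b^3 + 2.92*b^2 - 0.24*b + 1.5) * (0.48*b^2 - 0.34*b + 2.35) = 2.6592*b^5 - 0.482*b^4 + 11.911*b^3 + 7.6636*b^2 - 1.074*b + 3.525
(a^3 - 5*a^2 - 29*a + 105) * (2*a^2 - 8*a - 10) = 2*a^5 - 18*a^4 - 28*a^3 + 492*a^2 - 550*a - 1050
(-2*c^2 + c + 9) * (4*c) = -8*c^3 + 4*c^2 + 36*c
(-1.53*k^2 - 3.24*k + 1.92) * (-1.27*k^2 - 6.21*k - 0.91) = 1.9431*k^4 + 13.6161*k^3 + 19.0743*k^2 - 8.9748*k - 1.7472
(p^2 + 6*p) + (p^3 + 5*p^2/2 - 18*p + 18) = p^3 + 7*p^2/2 - 12*p + 18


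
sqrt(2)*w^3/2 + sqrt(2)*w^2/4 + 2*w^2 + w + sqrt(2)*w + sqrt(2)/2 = (w + 1/2)*(w + sqrt(2))*(sqrt(2)*w/2 + 1)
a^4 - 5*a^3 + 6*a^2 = a^2*(a - 3)*(a - 2)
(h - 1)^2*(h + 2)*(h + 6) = h^4 + 6*h^3 - 3*h^2 - 16*h + 12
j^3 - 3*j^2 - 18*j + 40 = (j - 5)*(j - 2)*(j + 4)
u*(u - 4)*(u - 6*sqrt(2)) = u^3 - 6*sqrt(2)*u^2 - 4*u^2 + 24*sqrt(2)*u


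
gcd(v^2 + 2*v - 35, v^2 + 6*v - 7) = v + 7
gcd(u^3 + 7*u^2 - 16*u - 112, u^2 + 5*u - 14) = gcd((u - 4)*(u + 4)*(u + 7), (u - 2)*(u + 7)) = u + 7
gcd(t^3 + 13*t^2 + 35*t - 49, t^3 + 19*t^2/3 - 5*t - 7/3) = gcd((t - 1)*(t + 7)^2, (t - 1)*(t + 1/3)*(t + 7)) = t^2 + 6*t - 7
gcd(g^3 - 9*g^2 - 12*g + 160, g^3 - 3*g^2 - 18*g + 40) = g^2 - g - 20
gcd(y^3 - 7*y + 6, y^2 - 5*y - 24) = y + 3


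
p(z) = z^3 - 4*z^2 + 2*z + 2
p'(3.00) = 5.00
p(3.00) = -1.00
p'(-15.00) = 797.00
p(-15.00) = -4303.00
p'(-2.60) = 43.08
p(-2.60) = -47.82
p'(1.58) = -3.15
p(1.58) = -0.88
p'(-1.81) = 26.31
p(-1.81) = -20.65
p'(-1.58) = 22.13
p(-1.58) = -15.09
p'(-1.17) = 15.47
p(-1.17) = -7.42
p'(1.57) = -3.17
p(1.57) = -0.85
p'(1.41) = -3.32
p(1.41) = -0.33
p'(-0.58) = 7.65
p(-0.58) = -0.70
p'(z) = 3*z^2 - 8*z + 2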